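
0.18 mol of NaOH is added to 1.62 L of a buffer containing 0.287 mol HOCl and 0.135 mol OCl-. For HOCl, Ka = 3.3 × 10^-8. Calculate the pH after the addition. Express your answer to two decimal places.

After neutralization: n(HOCl) = 0.107 mol, n(OCl-) = 0.315 mol.
pKa = −log(3.3 × 10^-8) = 7.481
pH = pKa + log(n_OCl-/n_HOCl) = 7.481 + log(0.315/0.107) = 7.481 + (+0.469)

pH = 7.95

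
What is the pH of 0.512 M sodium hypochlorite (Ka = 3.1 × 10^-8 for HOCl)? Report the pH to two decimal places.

OCl- is the conjugate base of the weak acid HOCl.
Kb = Kw/Ka = 1.0×10^-14 / 3.1 × 10^-8 = 3.23 × 10^-7
Let x = [OH-] at equilibrium. Kb = x²/(0.512 − x).
Since Kb ≪ C₀, x ≈ √(Kb·C₀) = 4.07 × 10^-4 M.
(x/C₀ = 0.079% < 5%, so the approximation holds.)
pOH = 3.39, so pH = 14.00 − pOH = 10.61

pH = 10.61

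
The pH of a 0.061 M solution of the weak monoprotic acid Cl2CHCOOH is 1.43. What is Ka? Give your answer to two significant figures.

Ka = 5.8 × 10^-2

[H+] = 10^(-1.43) = 3.72 × 10^-2 M
At equilibrium [HA] = 0.061 − 3.72 × 10^-2 = 2.38 × 10^-2 M
Ka = [H+][A-]/[HA] = (3.72 × 10^-2)² / 2.38 × 10^-2 = 5.8 × 10^-2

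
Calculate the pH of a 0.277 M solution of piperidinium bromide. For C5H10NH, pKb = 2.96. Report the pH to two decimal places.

pH = 5.80

C5H10NH2+ is the conjugate acid of the weak base C5H10NH.
Kb = 10^(−2.96) = 1.10 × 10^-3
Ka = Kw/Kb = 1.0×10^-14 / 1.10 × 10^-3 = 9.09 × 10^-12
Ka = x²/(0.277 − x) = 9.09 × 10^-12
Neglecting x in the denominator: x = √(9.09 × 10^-12 × 0.277) = 1.59 × 10^-6 M
(x/C₀ = 0.00057% < 5%, so the approximation holds.)
pH = −log(1.59 × 10^-6) = 5.80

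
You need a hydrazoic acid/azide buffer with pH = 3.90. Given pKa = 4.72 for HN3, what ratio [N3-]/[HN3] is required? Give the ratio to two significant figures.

ratio = 0.15

pH = pKa + log(r) ⇒ log(r) = 3.90 − 4.72 = -0.82
r = [N3-]/[HN3] = 10^(-0.82) = 0.151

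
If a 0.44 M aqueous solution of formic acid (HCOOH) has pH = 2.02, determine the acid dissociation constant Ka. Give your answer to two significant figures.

Ka = 2.1 × 10^-4

[H+] = 10^(-2.02) = 9.55 × 10^-3 M
At equilibrium [HA] = 0.44 − 9.55 × 10^-3 = 4.30 × 10^-1 M
Ka = [H+][A-]/[HA] = (9.55 × 10^-3)² / 4.30 × 10^-1 = 2.1 × 10^-4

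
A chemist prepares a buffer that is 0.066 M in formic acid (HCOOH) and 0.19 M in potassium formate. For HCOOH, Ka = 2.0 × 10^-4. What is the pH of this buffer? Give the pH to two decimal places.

pKa = −log(2.0 × 10^-4) = 3.699
pH = pKa + log([A⁻]/[HA]) = 3.699 + log(0.19/0.066)
pH = 3.699 + (+0.459) = 4.16

pH = 4.16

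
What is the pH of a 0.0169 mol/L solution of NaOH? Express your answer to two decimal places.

NaOH is a strong base; [OH-] = 0.0169 M.
pOH = -log(0.0169) = 1.77
pH = 14.00 - 1.77 = 12.23

pH = 12.23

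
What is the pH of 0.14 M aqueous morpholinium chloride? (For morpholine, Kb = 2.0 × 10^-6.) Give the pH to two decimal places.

pH = 4.58

C4H8ONH2+ is the conjugate acid of the weak base C4H8ONH.
Ka = Kw/Kb = 1.0×10^-14 / 2.0 × 10^-6 = 5.00 × 10^-9
From the ICE table, Ka = [H+]²/(0.14 − [H+]) = 5.00 × 10^-9.
Neglecting [H+] in the denominator: [H+] = √(5.00 × 10^-9 × 0.14) = 2.65 × 10^-5 M
Check: 0.019% ionized — well under 5%, approximation valid.
pH = −log[H+] = −log(2.65 × 10^-5) = 4.58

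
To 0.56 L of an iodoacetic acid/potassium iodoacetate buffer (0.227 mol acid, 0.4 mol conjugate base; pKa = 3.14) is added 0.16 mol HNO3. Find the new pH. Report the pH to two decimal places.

pH = 2.93

Added H+ converts ICH2COO- to ICH2COOH: ICH2COOH → 0.387 mol, ICH2COO- → 0.24 mol.
Henderson–Hasselbalch with mole ratio 0.24/0.387: pH = 3.14 + (-0.207)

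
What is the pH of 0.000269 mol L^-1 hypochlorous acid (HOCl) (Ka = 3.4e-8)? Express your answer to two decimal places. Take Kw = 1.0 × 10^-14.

pH = 5.52

HOCl ⇌ OCl- + H+
Let x = [H+] at equilibrium. Ka = x²/(0.000269 − x).
Assume x ≪ 0.000269: x ≈ √(3.4 × 10^-8 × 0.000269) = 3.02 × 10^-6 M
Check: 1.1% ionized — well under 5%, approximation valid.
pH = −log(3.02 × 10^-6) = 5.52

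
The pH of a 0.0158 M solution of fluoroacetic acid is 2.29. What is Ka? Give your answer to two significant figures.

[H+] = 10^(-2.29) = 5.13 × 10^-3 M
At equilibrium [HA] = 0.0158 − 5.13 × 10^-3 = 1.07 × 10^-2 M
Ka = [H+][A-]/[HA] = (5.13 × 10^-3)² / 1.07 × 10^-2 = 2.5 × 10^-3

Ka = 2.5 × 10^-3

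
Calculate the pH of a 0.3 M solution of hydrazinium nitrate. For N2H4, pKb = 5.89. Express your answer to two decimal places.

pH = 4.32

N2H5+ is the conjugate acid of the weak base N2H4.
Kb = 10^(−5.89) = 1.29 × 10^-6
Ka = Kw/Kb = 1.0×10^-14 / 1.29 × 10^-6 = 7.75 × 10^-9
Ka = [H+]²/(0.3 − [H+]) = 7.75 × 10^-9
Neglecting [H+] in the denominator: [H+] = √(7.75 × 10^-9 × 0.3) = 4.82 × 10^-5 M
pH = −log[H+] = −log(4.82 × 10^-5) = 4.32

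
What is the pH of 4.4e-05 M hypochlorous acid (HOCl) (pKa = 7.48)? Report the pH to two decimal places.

HOCl ⇌ OCl- + H+
Ka = 10^(−7.48) = 3.31 × 10^-8
From the ICE table, Ka = [H+]²/(4.4e-05 − [H+]) = 3.31 × 10^-8.
Assume [H+] ≪ 4.4e-05: [H+] ≈ √(3.31 × 10^-8 × 4.4e-05) = 1.21 × 10^-6 M
pH = −log(1.21 × 10^-6) = 5.92

pH = 5.92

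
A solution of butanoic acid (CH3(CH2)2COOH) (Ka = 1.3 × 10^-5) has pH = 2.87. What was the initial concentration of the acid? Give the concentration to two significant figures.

[H+] = 10^(-2.87) = 1.35 × 10^-3 M = x
Ka = x²/(C₀ − x) ⇒ C₀ = x + x²/Ka
C₀ = 1.35 × 10^-3 + (1.35 × 10^-3)²/(1.3 × 10^-5) = 1.42 × 10^-1 M

C₀ = 1.4 × 10^-1 M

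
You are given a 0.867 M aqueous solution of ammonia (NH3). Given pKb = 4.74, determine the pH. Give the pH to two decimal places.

pH = 11.60

NH3 + H2O ⇌ NH4+ + OH-
Kb = 10^(−4.74) = 1.82 × 10^-5
Kb = x²/(0.867 − x) = 1.82 × 10^-5
Assume x ≪ 0.867: x ≈ √(1.82 × 10^-5 × 0.867) = 3.97 × 10^-3 M
pOH = −log(3.97 × 10^-3) = 2.40; pH = 14.00 − 2.40 = 11.60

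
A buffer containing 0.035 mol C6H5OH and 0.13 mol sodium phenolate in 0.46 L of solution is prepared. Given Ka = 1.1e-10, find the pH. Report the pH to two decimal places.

pH = 10.53

pKa = −log(1.1 × 10^-10) = 9.959
Henderson–Hasselbalch: pH = pKa + log([C6H5O-]/[C6H5OH]) = 9.959 + log(0.13/0.035)
pH = 9.959 + (+0.570) = 10.53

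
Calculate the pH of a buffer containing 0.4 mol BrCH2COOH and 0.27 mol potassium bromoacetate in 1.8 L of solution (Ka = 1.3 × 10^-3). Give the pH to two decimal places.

pH = 2.72

pKa = −log(1.3 × 10^-3) = 2.886
Henderson–Hasselbalch: pH = pKa + log([BrCH2COO-]/[BrCH2COOH]) = 2.886 + log(0.27/0.4)
pH = 2.886 + (-0.171) = 2.72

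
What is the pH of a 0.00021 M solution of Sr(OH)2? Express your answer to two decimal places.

Sr(OH)2 is a strong base (each formula unit releases 2 OH-); [OH-] = 0.00042 M.
pOH = -log(0.00042) = 3.38
pH = 14.00 - 3.38 = 10.62

pH = 10.62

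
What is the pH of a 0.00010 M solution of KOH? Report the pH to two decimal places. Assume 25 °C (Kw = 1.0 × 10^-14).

KOH is a strong base; [OH-] = 0.0001 M.
pOH = -log(0.0001) = 4.00
pH = 14.00 - 4.00 = 10.00

pH = 10.00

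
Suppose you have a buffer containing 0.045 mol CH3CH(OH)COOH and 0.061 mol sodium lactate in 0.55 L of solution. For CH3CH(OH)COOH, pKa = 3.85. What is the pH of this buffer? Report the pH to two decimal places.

pH = 3.98

Henderson–Hasselbalch: pH = pKa + log([CH3CH(OH)COO-]/[CH3CH(OH)COOH]) = 3.85 + log(0.061/0.045)
pH = 3.85 + (+0.132) = 3.98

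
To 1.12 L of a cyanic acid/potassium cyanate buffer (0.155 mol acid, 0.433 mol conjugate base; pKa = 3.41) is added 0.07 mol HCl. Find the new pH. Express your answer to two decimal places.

pH = 3.62

Added H+ converts OCN- to HOCN: HOCN → 0.225 mol, OCN- → 0.363 mol.
Henderson–Hasselbalch with mole ratio 0.363/0.225: pH = 3.41 + (+0.208)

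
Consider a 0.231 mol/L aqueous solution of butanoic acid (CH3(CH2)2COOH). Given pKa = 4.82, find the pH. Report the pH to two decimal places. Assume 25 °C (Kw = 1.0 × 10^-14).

CH3(CH2)2COOH ⇌ CH3(CH2)2COO- + H+
Ka = 10^(−4.82) = 1.51 × 10^-5
Ka = x²/(0.231 − x) = 1.51 × 10^-5
Neglecting x in the denominator: x = √(1.51 × 10^-5 × 0.231) = 1.87 × 10^-3 M
pH = −log[H+] = −log(1.87 × 10^-3) = 2.73

pH = 2.73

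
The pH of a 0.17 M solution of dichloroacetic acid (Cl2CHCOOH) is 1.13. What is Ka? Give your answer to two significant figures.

[H+] = 10^(-1.13) = 7.41 × 10^-2 M
At equilibrium [HA] = 0.17 − 7.41 × 10^-2 = 9.59 × 10^-2 M
Ka = [H+][A-]/[HA] = (7.41 × 10^-2)² / 9.59 × 10^-2 = 5.7 × 10^-2

Ka = 5.7 × 10^-2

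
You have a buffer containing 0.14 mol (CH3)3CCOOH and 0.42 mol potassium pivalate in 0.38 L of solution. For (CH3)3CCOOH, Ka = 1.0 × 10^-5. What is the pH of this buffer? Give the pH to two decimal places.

pKa = −log(1.0 × 10^-5) = 5.000
Henderson–Hasselbalch: pH = pKa + log([(CH3)3CCOO-]/[(CH3)3CCOOH]) = 5.000 + log(0.42/0.14)
pH = 5.000 + (+0.477) = 5.48

pH = 5.48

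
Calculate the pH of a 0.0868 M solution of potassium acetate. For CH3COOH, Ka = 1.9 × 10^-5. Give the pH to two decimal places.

pH = 8.83

CH3COO- is the conjugate base of the weak acid CH3COOH.
Kb = Kw/Ka = 1.0×10^-14 / 1.9 × 10^-5 = 5.26 × 10^-10
From the ICE table, Kb = [OH-]²/(0.0868 − [OH-]) = 5.26 × 10^-10.
Since Kb ≪ C₀, [OH-] ≈ √(Kb·C₀) = 6.76 × 10^-6 M.
pOH = 5.17, so pH = 14.00 − pOH = 8.83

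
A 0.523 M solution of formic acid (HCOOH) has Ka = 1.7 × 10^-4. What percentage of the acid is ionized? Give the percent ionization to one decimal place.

1.8%

HCOOH ⇌ HCOO- + H+; let x = [H+] at equilibrium.
x ≈ √(Ka·C₀) = √(1.7 × 10^-4 × 0.523) = 9.43 × 10^-3 M
Fraction ionized = 9.43 × 10^-3 / 0.523 = 0.0180 → 1.8%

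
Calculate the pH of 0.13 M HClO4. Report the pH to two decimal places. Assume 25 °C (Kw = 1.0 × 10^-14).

pH = 0.89

HClO4 is a strong acid and dissociates completely, so [H+] = 0.13 M.
pH = -log(0.13) = 0.89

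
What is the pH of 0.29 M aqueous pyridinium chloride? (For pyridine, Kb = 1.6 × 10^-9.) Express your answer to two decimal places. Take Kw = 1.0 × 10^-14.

C5H5NH+ is the conjugate acid of the weak base C5H5N.
Ka = Kw/Kb = 1.0×10^-14 / 1.6 × 10^-9 = 6.25 × 10^-6
Let x = [H+] at equilibrium. Ka = x²/(0.29 − x).
Since Ka ≪ C₀, x ≈ √(Ka·C₀) = 1.35 × 10^-3 M.
Check: 0.46% ionized — well under 5%, approximation valid.
pH = −log[H+] = −log(1.35 × 10^-3) = 2.87

pH = 2.87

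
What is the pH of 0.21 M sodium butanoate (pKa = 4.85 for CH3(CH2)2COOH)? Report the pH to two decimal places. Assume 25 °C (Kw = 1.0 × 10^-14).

CH3(CH2)2COO- is the conjugate base of the weak acid CH3(CH2)2COOH.
Ka = 10^(−4.85) = 1.41 × 10^-5
Kb = Kw/Ka = 1.0×10^-14 / 1.41 × 10^-5 = 7.09 × 10^-10
From the ICE table, Kb = x²/(0.21 − x) = 7.09 × 10^-10.
Since Kb ≪ C₀, x ≈ √(Kb·C₀) = 1.22 × 10^-5 M.
Check: 0.0058% ionized — well under 5%, approximation valid.
pOH = −log(1.22 × 10^-5) = 4.91; pH = 14.00 − 4.91 = 9.09

pH = 9.09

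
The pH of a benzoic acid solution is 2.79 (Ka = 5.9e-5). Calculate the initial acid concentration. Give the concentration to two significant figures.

[H+] = 10^(-2.79) = 1.62 × 10^-3 M = x
Ka = x²/(C₀ − x) ⇒ C₀ = x + x²/Ka
C₀ = 1.62 × 10^-3 + (1.62 × 10^-3)²/(5.9 × 10^-5) = 4.61 × 10^-2 M

C₀ = 4.6 × 10^-2 M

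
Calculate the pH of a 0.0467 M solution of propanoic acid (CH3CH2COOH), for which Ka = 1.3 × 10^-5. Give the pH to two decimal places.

CH3CH2COOH ⇌ CH3CH2COO- + H+
Let x = [H+] at equilibrium. Ka = x²/(0.0467 − x).
Assume x ≪ 0.0467: x ≈ √(1.3 × 10^-5 × 0.0467) = 7.79 × 10^-4 M
pH = −log[H+] = −log(7.79 × 10^-4) = 3.11

pH = 3.11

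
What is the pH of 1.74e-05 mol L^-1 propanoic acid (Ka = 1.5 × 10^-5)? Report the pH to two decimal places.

pH = 4.99

CH3CH2COOH ⇌ CH3CH2COO- + H+
Let x = [H+] at equilibrium. Ka = x²/(1.74e-05 − x).
x is not negligible relative to C₀; solve x² + 1.5e-05·x − 2.61e-10 = 0.
x = (−Ka + √(Ka² + 4·Ka·C₀))/2 = 1.03 × 10^-5 M
pH = −log[H+] = −log(1.03 × 10^-5) = 4.99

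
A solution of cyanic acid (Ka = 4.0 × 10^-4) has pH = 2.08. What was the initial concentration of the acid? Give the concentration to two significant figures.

C₀ = 1.8 × 10^-1 M

[H+] = 10^(-2.08) = 8.32 × 10^-3 M = x
Ka = x²/(C₀ − x) ⇒ C₀ = x + x²/Ka
C₀ = 8.32 × 10^-3 + (8.32 × 10^-3)²/(4.0 × 10^-4) = 1.81 × 10^-1 M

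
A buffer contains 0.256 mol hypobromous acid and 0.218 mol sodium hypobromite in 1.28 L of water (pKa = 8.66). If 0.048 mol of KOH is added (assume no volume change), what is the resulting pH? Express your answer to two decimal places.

OH- converts HOBr to OBr-: HOBr → 0.208 mol, OBr- → 0.266 mol.
pH = pKa + log([A⁻]/[HA]) = 8.66 + log(0.266/0.208) = 8.66 +0.107

pH = 8.77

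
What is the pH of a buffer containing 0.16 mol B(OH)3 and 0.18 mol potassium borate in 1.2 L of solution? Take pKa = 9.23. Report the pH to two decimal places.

Henderson–Hasselbalch: pH = pKa + log([B(OH)4-]/[B(OH)3]) = 9.23 + log(0.18/0.16)
pH = 9.23 + (+0.051) = 9.28

pH = 9.28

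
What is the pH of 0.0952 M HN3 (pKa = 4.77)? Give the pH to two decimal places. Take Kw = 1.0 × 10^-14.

pH = 2.90

HN3 ⇌ N3- + H+
Ka = 10^(−4.77) = 1.70 × 10^-5
Ka = [H+]²/(0.0952 − [H+]) = 1.70 × 10^-5
Since Ka ≪ C₀, [H+] ≈ √(Ka·C₀) = 1.27 × 10^-3 M.
pH = −log[H+] = −log(1.27 × 10^-3) = 2.90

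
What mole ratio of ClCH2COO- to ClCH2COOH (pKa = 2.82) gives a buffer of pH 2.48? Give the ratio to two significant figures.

ratio = 0.46

pH = pKa + log(r) ⇒ log(r) = 2.48 − 2.82 = -0.34
r = [ClCH2COO-]/[ClCH2COOH] = 10^(-0.34) = 0.457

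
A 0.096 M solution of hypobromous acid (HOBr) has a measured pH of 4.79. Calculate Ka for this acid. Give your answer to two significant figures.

Ka = 2.7 × 10^-9

[H+] = 10^(-4.79) = 1.62 × 10^-5 M
At equilibrium [HA] = 0.096 − 1.62 × 10^-5 = 9.60 × 10^-2 M
Ka = [H+][A-]/[HA] = (1.62 × 10^-5)² / 9.60 × 10^-2 = 2.7 × 10^-9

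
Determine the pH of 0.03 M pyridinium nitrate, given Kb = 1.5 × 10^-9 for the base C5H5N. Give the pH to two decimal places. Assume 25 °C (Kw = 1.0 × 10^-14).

C5H5NH+ is the conjugate acid of the weak base C5H5N.
Ka = Kw/Kb = 1.0×10^-14 / 1.5 × 10^-9 = 6.67 × 10^-6
From the ICE table, Ka = [H+]²/(0.03 − [H+]) = 6.67 × 10^-6.
Neglecting [H+] in the denominator: [H+] = √(6.67 × 10^-6 × 0.03) = 4.47 × 10^-4 M
pH = −log[H+] = −log(4.47 × 10^-4) = 3.35

pH = 3.35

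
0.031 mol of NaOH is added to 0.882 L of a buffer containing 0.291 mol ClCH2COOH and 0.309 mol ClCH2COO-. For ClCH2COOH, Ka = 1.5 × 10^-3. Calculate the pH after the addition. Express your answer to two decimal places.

pH = 2.94

OH- converts ClCH2COOH to ClCH2COO-: ClCH2COOH → 0.26 mol, ClCH2COO- → 0.34 mol.
pKa = −log(1.5 × 10^-3) = 2.824
Henderson–Hasselbalch with mole ratio 0.34/0.26: pH = 2.824 + (+0.117)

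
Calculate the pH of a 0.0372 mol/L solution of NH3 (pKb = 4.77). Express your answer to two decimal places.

pH = 10.90

NH3 + H2O ⇌ NH4+ + OH-
Kb = 10^(−4.77) = 1.70 × 10^-5
Kb = x²/(0.0372 − x) = 1.70 × 10^-5
Assume x ≪ 0.0372: x ≈ √(1.70 × 10^-5 × 0.0372) = 7.95 × 10^-4 M
(x/C₀ = 2.1% < 5%, so the approximation holds.)
pOH = −log(7.95 × 10^-4) = 3.10; pH = 14.00 − 3.10 = 10.90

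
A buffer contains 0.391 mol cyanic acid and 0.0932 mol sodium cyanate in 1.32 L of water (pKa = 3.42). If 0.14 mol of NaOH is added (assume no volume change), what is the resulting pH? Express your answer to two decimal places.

pH = 3.39

OH- converts HOCN to OCN-: HOCN → 0.251 mol, OCN- → 0.233 mol.
Henderson–Hasselbalch with mole ratio 0.233/0.251: pH = 3.42 + (-0.032)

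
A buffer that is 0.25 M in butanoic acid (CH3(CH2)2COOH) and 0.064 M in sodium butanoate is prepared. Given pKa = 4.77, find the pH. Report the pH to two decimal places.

Using pH = pKa + log([base]/[acid]) with [base]/[acid] = 0.064/0.25:
pH = 4.77 + (-0.592) = 4.18

pH = 4.18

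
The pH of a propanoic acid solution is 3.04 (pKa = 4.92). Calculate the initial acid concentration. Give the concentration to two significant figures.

[H+] = 10^(-3.04) = 9.12 × 10^-4 M = x
Ka = 10^(−4.92) = 1.20 × 10^-5
Ka = x²/(C₀ − x) ⇒ C₀ = x + x²/Ka
C₀ = 9.12 × 10^-4 + (9.12 × 10^-4)²/(1.20 × 10^-5) = 7.02 × 10^-2 M

C₀ = 7.0 × 10^-2 M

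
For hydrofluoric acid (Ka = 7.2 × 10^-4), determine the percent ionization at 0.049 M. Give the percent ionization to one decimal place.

11.4%

HF ⇌ F- + H+; let x = [H+] at equilibrium.
Solve x² + 0.00072x − 3.53e-05 = 0 → x = 5.59 × 10^-3 M
Fraction ionized = 5.59 × 10^-3 / 0.049 = 0.1141 → 11.4%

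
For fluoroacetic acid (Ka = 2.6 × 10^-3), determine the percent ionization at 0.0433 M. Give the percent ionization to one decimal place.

21.7%

FCH2COOH ⇌ FCH2COO- + H+; let x = [H+] at equilibrium.
Solve x² + 0.0026x − 0.000113 = 0 → x = 9.39 × 10^-3 M
Fraction ionized = 9.39 × 10^-3 / 0.0433 = 0.2169 → 21.7%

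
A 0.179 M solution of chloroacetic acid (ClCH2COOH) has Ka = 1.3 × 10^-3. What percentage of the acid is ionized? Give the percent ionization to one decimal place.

8.2%

ClCH2COOH ⇌ ClCH2COO- + H+; let x = [H+] at equilibrium.
Solve x² + 0.0013x − 0.000233 = 0 → x = 1.46 × 10^-2 M
Fraction ionized = 1.46 × 10^-2 / 0.179 = 0.0816 → 8.2%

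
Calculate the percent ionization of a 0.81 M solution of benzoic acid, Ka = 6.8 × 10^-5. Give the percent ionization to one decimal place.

0.9%

C6H5COOH ⇌ C6H5COO- + H+; let x = [H+] at equilibrium.
x ≈ √(Ka·C₀) = √(6.8 × 10^-5 × 0.81) = 7.42 × 10^-3 M
% ionization = x/C₀ × 100% = 7.42 × 10^-3/0.81 × 100% = 0.9%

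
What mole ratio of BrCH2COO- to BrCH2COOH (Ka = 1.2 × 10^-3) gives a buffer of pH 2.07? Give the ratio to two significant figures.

pKa = -log(1.2 × 10^-3) = 2.921
pH = pKa + log(r) ⇒ log(r) = 2.07 − 2.921 = -0.851
r = [BrCH2COO-]/[BrCH2COOH] = 10^(-0.851) = 0.141

ratio = 0.14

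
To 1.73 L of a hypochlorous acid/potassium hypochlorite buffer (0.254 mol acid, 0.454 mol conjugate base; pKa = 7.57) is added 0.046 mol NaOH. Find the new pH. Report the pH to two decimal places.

OH- converts HOCl to OCl-: HOCl → 0.208 mol, OCl- → 0.5 mol.
pH = pKa + log(n_OCl-/n_HOCl) = 7.57 + log(0.5/0.208) = 7.57 + (+0.381)

pH = 7.95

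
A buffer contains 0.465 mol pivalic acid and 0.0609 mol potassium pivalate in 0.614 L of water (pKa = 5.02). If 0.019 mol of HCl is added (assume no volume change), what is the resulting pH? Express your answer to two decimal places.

pH = 3.96

After neutralization: n((CH3)3CCOOH) = 0.484 mol, n((CH3)3CCOO-) = 0.0419 mol.
pH = pKa + log(n_(CH3)3CCOO-/n_(CH3)3CCOOH) = 5.02 + log(0.0419/0.484) = 5.02 + (-1.063)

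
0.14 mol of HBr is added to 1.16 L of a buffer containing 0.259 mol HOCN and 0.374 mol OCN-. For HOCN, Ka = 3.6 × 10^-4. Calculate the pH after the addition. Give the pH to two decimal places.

After neutralization: n(HOCN) = 0.399 mol, n(OCN-) = 0.234 mol.
pKa = −log(3.6 × 10^-4) = 3.444
pH = pKa + log(n_OCN-/n_HOCN) = 3.444 + log(0.234/0.399) = 3.444 + (-0.232)

pH = 3.21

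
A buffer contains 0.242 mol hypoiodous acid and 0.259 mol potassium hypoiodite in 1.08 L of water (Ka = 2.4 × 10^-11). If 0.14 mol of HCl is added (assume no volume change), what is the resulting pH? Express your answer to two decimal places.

After neutralization: n(HOI) = 0.382 mol, n(OI-) = 0.119 mol.
pKa = −log(2.4 × 10^-11) = 10.620
Henderson–Hasselbalch with mole ratio 0.119/0.382: pH = 10.620 + (-0.507)

pH = 10.11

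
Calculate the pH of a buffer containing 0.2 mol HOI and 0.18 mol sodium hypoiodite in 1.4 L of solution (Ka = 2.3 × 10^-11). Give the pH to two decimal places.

pKa = −log(2.3 × 10^-11) = 10.638
Henderson–Hasselbalch: pH = pKa + log([OI-]/[HOI]) = 10.638 + log(0.18/0.2)
pH = 10.638 + (-0.046) = 10.59

pH = 10.59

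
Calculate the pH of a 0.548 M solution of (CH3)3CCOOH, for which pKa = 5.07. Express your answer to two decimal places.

(CH3)3CCOOH ⇌ (CH3)3CCOO- + H+
Ka = 10^(−5.07) = 8.51 × 10^-6
From the ICE table, Ka = [H+]²/(0.548 − [H+]) = 8.51 × 10^-6.
Neglecting [H+] in the denominator: [H+] = √(8.51 × 10^-6 × 0.548) = 2.16 × 10^-3 M
([H+]/C₀ = 0.39% < 5%, so the approximation holds.)
pH = −log[H+] = −log(2.16 × 10^-3) = 2.67

pH = 2.67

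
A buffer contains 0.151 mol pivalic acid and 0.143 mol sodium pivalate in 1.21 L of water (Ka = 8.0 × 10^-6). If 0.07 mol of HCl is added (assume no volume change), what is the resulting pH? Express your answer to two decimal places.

pH = 4.62

Added H+ converts (CH3)3CCOO- to (CH3)3CCOOH: (CH3)3CCOOH → 0.221 mol, (CH3)3CCOO- → 0.073 mol.
pKa = −log(8.0 × 10^-6) = 5.097
Henderson–Hasselbalch with mole ratio 0.073/0.221: pH = 5.097 + (-0.481)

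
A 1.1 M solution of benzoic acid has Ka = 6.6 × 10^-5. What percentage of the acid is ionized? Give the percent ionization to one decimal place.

C6H5COOH ⇌ C6H5COO- + H+; let x = [H+] at equilibrium.
x ≈ √(Ka·C₀) = √(6.6 × 10^-5 × 1.1) = 8.52 × 10^-3 M
Fraction ionized = 8.52 × 10^-3 / 1.1 = 0.0077 → 0.8%

0.8%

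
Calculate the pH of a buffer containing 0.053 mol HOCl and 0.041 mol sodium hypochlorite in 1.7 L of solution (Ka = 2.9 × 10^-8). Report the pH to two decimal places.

pH = 7.43

pKa = −log(2.9 × 10^-8) = 7.538
Henderson–Hasselbalch: pH = pKa + log([OCl-]/[HOCl]) = 7.538 + log(0.041/0.053)
pH = 7.538 + (-0.111) = 7.43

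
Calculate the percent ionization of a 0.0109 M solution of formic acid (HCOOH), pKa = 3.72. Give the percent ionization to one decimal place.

HCOOH ⇌ HCOO- + H+; let x = [H+] at equilibrium.
Ka = 10^(−3.72) = 1.91 × 10^-4
Ka = x²/(C₀ − x); solving the quadratic gives x = 1.35 × 10^-3 M.
Fraction ionized = 1.35 × 10^-3 / 0.0109 = 0.1239 → 12.4%

12.4%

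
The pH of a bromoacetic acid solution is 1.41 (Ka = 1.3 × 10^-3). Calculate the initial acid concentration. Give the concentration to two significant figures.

C₀ = 1.2 M

[H+] = 10^(-1.41) = 3.89 × 10^-2 M = x
Ka = x²/(C₀ − x) ⇒ C₀ = x + x²/Ka
C₀ = 3.89 × 10^-2 + (3.89 × 10^-2)²/(1.3 × 10^-3) = 1.20 M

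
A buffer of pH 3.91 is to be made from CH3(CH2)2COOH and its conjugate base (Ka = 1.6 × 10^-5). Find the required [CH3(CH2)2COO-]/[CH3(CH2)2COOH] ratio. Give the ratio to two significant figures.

ratio = 0.13

pKa = -log(1.6 × 10^-5) = 4.796
pH = pKa + log(r) ⇒ log(r) = 3.91 − 4.796 = -0.886
r = [CH3(CH2)2COO-]/[CH3(CH2)2COOH] = 10^(-0.886) = 0.13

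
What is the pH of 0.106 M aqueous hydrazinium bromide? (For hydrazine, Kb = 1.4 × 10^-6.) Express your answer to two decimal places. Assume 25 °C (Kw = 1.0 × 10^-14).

N2H5+ is the conjugate acid of the weak base N2H4.
Ka = Kw/Kb = 1.0×10^-14 / 1.4 × 10^-6 = 7.14 × 10^-9
Ka = [H+]²/(0.106 − [H+]) = 7.14 × 10^-9
Since Ka ≪ C₀, [H+] ≈ √(Ka·C₀) = 2.75 × 10^-5 M.
Check: 0.026% ionized — well under 5%, approximation valid.
pH = −log(2.75 × 10^-5) = 4.56

pH = 4.56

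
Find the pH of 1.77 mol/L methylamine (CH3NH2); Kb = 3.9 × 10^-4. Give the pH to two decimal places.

pH = 12.42

CH3NH2 + H2O ⇌ CH3NH3+ + OH-
From the ICE table, Kb = [OH-]²/(1.77 − [OH-]) = 3.9 × 10^-4.
Neglecting [OH-] in the denominator: [OH-] = √(3.9 × 10^-4 × 1.77) = 2.63 × 10^-2 M
Check: 1.5% ionized — well under 5%, approximation valid.
pOH = 1.58, so pH = 14.00 − pOH = 12.42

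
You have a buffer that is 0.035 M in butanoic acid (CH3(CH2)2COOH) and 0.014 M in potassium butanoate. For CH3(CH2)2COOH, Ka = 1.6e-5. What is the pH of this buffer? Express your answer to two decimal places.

pH = 4.40

pKa = −log(1.6 × 10^-5) = 4.796
pH = pKa + log([A⁻]/[HA]) = 4.796 + log(0.014/0.035)
pH = 4.796 + (-0.398) = 4.40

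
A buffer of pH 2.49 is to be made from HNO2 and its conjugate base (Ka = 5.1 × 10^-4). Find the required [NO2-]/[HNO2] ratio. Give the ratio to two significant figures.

pKa = -log(5.1 × 10^-4) = 3.292
pH = pKa + log(r) ⇒ log(r) = 2.49 − 3.292 = -0.802
r = [NO2-]/[HNO2] = 10^(-0.802) = 0.158

ratio = 0.16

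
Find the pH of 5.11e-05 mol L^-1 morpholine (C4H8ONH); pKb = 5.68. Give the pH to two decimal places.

pH = 8.97

C4H8ONH + H2O ⇌ C4H8ONH2+ + OH-
Kb = 10^(−5.68) = 2.09 × 10^-6
From the ICE table, Kb = [OH-]²/(5.11e-05 − [OH-]) = 2.09 × 10^-6.
[OH-] is not negligible relative to C₀; solve [OH-]² + 2.09e-06·[OH-] − 1.07e-10 = 0.
[OH-] = (−Kb + √(Kb² + 4·Kb·C₀))/2 = 9.34 × 10^-6 M
pOH = 5.03, so pH = 14.00 − pOH = 8.97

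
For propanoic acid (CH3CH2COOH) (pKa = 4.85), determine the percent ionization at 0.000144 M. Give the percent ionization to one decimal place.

26.8%

CH3CH2COOH ⇌ CH3CH2COO- + H+; let x = [H+] at equilibrium.
Ka = 10^(−4.85) = 1.41 × 10^-5
Ka = x²/(C₀ − x); solving the quadratic gives x = 3.86 × 10^-5 M.
Fraction ionized = 3.86 × 10^-5 / 0.000144 = 0.2681 → 26.8%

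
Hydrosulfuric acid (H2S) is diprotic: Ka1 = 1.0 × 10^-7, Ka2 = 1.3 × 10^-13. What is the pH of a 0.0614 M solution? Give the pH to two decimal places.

pH = 4.11

Since Ka1 ≫ Ka2, the first ionization dominates [H+].
Ka1 = x²/(0.0614 − x) = 1.0 × 10^-7
x ≈ √(1.0 × 10^-7 × 0.0614) = 7.84 × 10^-5 M
pH = −log(7.84 × 10^-5) = 4.11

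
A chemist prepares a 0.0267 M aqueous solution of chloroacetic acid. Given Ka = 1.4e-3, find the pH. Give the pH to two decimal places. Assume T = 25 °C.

pH = 2.26

ClCH2COOH ⇌ ClCH2COO- + H+
From the ICE table, Ka = [H+]²/(0.0267 − [H+]) = 1.4 × 10^-3.
Here C₀/Ka ≈ 19.1, so the small-[H+] approximation fails. Use the quadratic:
[H+] = (−Ka + √(Ka² + 4·Ka·C₀))/2 = 5.45 × 10^-3 M
pH = −log[H+] = −log(5.45 × 10^-3) = 2.26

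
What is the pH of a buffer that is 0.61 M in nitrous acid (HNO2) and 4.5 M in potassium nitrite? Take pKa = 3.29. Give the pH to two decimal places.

Henderson–Hasselbalch: pH = pKa + log([NO2-]/[HNO2]) = 3.29 + log(4.5/0.61)
pH = 3.29 + (+0.868) = 4.16

pH = 4.16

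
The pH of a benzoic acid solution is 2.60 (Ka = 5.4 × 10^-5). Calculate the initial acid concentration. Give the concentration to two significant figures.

C₀ = 1.2 × 10^-1 M

[H+] = 10^(-2.60) = 2.51 × 10^-3 M = x
Ka = x²/(C₀ − x) ⇒ C₀ = x + x²/Ka
C₀ = 2.51 × 10^-3 + (2.51 × 10^-3)²/(5.4 × 10^-5) = 1.19 × 10^-1 M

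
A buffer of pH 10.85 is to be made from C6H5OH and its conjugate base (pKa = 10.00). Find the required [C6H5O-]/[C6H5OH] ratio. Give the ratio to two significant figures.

ratio = 7.1

pH = pKa + log(r) ⇒ log(r) = 10.85 − 10.00 = +0.85
r = [C6H5O-]/[C6H5OH] = 10^(+0.85) = 7.08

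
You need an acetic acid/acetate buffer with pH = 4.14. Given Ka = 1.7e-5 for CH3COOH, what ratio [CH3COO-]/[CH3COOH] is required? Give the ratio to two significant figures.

ratio = 0.23

pKa = -log(1.7 × 10^-5) = 4.770
pH = pKa + log(r) ⇒ log(r) = 4.14 − 4.770 = -0.630
r = [CH3COO-]/[CH3COOH] = 10^(-0.630) = 0.234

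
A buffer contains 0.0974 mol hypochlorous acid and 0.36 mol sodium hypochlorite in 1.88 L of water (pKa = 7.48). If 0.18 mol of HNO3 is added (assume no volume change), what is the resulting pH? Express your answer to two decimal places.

After neutralization: n(HOCl) = 0.277 mol, n(OCl-) = 0.18 mol.
Henderson–Hasselbalch with mole ratio 0.18/0.277: pH = 7.48 + (-0.187)

pH = 7.29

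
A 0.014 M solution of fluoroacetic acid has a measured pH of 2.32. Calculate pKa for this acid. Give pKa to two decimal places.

pKa = 2.60

[H+] = 10^(-2.32) = 4.79 × 10^-3 M
At equilibrium [HA] = 0.014 − 4.79 × 10^-3 = 9.21 × 10^-3 M
Ka = [H+][A-]/[HA] = (4.79 × 10^-3)² / 9.21 × 10^-3 = 2.49 × 10^-3
pKa = -log(2.49 × 10^-3) = 2.60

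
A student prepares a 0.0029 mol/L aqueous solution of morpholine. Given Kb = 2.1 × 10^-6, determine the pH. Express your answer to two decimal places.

pH = 9.89

C4H8ONH + H2O ⇌ C4H8ONH2+ + OH-
Kb = [OH-]²/(0.0029 − [OH-]) = 2.1 × 10^-6
Since Kb ≪ C₀, [OH-] ≈ √(Kb·C₀) = 7.80 × 10^-5 M.
pOH = −log(7.80 × 10^-5) = 4.11; pH = 14.00 − 4.11 = 9.89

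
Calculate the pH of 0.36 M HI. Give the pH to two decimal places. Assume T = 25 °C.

HI is a strong acid and dissociates completely, so [H+] = 0.36 M.
pH = -log(0.36) = 0.44

pH = 0.44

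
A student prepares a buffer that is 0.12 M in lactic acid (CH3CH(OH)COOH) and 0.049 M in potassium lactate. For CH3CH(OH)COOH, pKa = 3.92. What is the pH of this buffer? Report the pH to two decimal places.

Using pH = pKa + log([base]/[acid]) with [base]/[acid] = 0.049/0.12:
pH = 3.92 + (-0.389) = 3.53

pH = 3.53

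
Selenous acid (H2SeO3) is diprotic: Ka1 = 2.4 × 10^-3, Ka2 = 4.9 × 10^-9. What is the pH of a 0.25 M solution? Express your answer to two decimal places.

pH = 1.63

Ka1 ≫ Ka2, so treat the first dissociation as the only significant source of H+.
Ka1 = x²/(0.25 − x) = 2.4 × 10^-3
Solving the quadratic: x = (−Ka1 + √(Ka1² + 4·Ka1·C₀))/2 = 2.33 × 10^-2 M
pH = −log(2.33 × 10^-2) = 1.63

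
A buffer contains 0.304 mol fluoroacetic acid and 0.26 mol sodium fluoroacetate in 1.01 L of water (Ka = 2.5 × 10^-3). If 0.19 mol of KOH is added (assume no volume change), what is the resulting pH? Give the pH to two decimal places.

pH = 3.20

After neutralization: n(FCH2COOH) = 0.114 mol, n(FCH2COO-) = 0.45 mol.
pKa = −log(2.5 × 10^-3) = 2.602
pH = pKa + log(n_FCH2COO-/n_FCH2COOH) = 2.602 + log(0.45/0.114) = 2.602 + (+0.596)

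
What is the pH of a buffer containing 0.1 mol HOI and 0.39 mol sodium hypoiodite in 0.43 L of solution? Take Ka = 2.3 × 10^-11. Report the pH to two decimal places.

pKa = −log(2.3 × 10^-11) = 10.638
Henderson–Hasselbalch: pH = pKa + log([OI-]/[HOI]) = 10.638 + log(0.39/0.1)
pH = 10.638 + (+0.591) = 11.23

pH = 11.23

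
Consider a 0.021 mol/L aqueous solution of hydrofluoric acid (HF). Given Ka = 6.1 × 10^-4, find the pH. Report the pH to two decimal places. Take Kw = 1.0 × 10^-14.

HF ⇌ F- + H+
From the ICE table, Ka = [H+]²/(0.021 − [H+]) = 6.1 × 10^-4.
The 5% rule fails; solving [H+]² + Ka·[H+] − Ka·C₀ = 0 exactly:
[H+] = (−Ka + √(Ka² + 4·Ka·C₀))/2 = 3.29 × 10^-3 M
pH = −log(3.29 × 10^-3) = 2.48

pH = 2.48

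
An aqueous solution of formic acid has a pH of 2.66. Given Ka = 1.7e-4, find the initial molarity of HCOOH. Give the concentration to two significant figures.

[H+] = 10^(-2.66) = 2.19 × 10^-3 M = x
Ka = x²/(C₀ − x) ⇒ C₀ = x + x²/Ka
C₀ = 2.19 × 10^-3 + (2.19 × 10^-3)²/(1.7 × 10^-4) = 3.04 × 10^-2 M

C₀ = 3.0 × 10^-2 M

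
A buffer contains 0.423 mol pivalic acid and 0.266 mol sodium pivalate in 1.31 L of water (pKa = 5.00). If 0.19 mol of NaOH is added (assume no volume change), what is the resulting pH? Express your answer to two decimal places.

After neutralization: n((CH3)3CCOOH) = 0.233 mol, n((CH3)3CCOO-) = 0.456 mol.
Henderson–Hasselbalch with mole ratio 0.456/0.233: pH = 5.00 + (+0.292)

pH = 5.29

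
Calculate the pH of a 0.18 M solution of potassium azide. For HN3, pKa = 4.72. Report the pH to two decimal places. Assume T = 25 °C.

pH = 8.99

N3- is the conjugate base of the weak acid HN3.
Ka = 10^(−4.72) = 1.91 × 10^-5
Kb = Kw/Ka = 1.0×10^-14 / 1.91 × 10^-5 = 5.24 × 10^-10
Kb = x²/(0.18 − x) = 5.24 × 10^-10
Since Kb ≪ C₀, x ≈ √(Kb·C₀) = 9.71 × 10^-6 M.
pOH = 5.01, so pH = 14.00 − pOH = 8.99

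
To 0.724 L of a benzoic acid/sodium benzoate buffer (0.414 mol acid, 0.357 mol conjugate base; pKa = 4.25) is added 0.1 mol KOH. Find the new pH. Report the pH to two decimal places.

OH- converts C6H5COOH to C6H5COO-: C6H5COOH → 0.314 mol, C6H5COO- → 0.457 mol.
Henderson–Hasselbalch with mole ratio 0.457/0.314: pH = 4.25 + (+0.163)

pH = 4.41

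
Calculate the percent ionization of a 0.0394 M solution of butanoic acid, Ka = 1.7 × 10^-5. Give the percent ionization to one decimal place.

CH3(CH2)2COOH ⇌ CH3(CH2)2COO- + H+; let x = [H+] at equilibrium.
x ≈ √(Ka·C₀) = √(1.7 × 10^-5 × 0.0394) = 8.18 × 10^-4 M
Fraction ionized = 8.18 × 10^-4 / 0.0394 = 0.0208 → 2.1%

2.1%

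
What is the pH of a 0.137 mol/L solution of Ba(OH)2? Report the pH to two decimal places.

Ba(OH)2 is a strong base (each formula unit releases 2 OH-); [OH-] = 0.274 M.
pOH = -log(0.274) = 0.56
pH = 14.00 - 0.56 = 13.44

pH = 13.44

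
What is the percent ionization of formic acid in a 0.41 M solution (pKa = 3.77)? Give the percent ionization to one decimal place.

HCOOH ⇌ HCOO- + H+; let x = [H+] at equilibrium.
Ka = 10^(−3.77) = 1.70 × 10^-4
x ≈ √(Ka·C₀) = √(1.70 × 10^-4 × 0.41) = 8.35 × 10^-3 M
Fraction ionized = 8.35 × 10^-3 / 0.41 = 0.0204 → 2.0%

2.0%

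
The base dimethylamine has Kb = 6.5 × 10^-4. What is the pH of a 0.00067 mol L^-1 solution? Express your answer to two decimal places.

pH = 10.61

(CH3)2NH + H2O ⇌ (CH3)2NH2+ + OH-
Kb = x²/(0.00067 − x) = 6.5 × 10^-4
Here C₀/Kb ≈ 1.03, so the small-x approximation fails. Use the quadratic:
x = (−Kb + √(Kb² + 4·Kb·C₀))/2 = 4.11 × 10^-4 M
pOH = 3.39, so pH = 14.00 − pOH = 10.61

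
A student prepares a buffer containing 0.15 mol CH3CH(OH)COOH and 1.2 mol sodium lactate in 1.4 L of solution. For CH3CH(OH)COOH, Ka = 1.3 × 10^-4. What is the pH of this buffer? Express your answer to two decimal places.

pH = 4.79

pKa = −log(1.3 × 10^-4) = 3.886
pH = pKa + log([A⁻]/[HA]) = 3.886 + log(1.2/0.15)
pH = 3.886 + (+0.903) = 4.79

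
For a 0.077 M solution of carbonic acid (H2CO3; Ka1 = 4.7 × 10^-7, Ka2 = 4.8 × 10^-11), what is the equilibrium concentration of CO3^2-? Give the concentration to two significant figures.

First ionization gives [H+] ≈ [HCO3-] = 1.90 × 10^-4 M.
Second step: Ka2 = [H+][CO3^2-]/[HCO3-] ≈ [CO3^2-] (since [H+] ≈ [HCO3-]).
So [CO3^2-] ≈ Ka2.

4.8 × 10^-11 M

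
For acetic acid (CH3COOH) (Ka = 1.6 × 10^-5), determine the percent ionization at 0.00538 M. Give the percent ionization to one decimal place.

5.3%

CH3COOH ⇌ CH3COO- + H+; let x = [H+] at equilibrium.
Solve x² + 1.6e-05x − 8.61e-08 = 0 → x = 2.86 × 10^-4 M
% ionization = x/C₀ × 100% = 2.86 × 10^-4/0.00538 × 100% = 5.3%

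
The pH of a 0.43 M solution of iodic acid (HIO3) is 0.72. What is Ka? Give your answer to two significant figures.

Ka = 1.5 × 10^-1

[H+] = 10^(-0.72) = 1.91 × 10^-1 M
At equilibrium [HA] = 0.43 − 1.91 × 10^-1 = 2.39 × 10^-1 M
Ka = [H+][A-]/[HA] = (1.91 × 10^-1)² / 2.39 × 10^-1 = 1.5 × 10^-1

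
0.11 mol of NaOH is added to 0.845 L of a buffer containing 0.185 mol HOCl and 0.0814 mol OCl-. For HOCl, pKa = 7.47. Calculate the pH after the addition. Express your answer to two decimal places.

OH- converts HOCl to OCl-: HOCl → 0.075 mol, OCl- → 0.191 mol.
Henderson–Hasselbalch with mole ratio 0.191/0.075: pH = 7.47 + (+0.406)

pH = 7.88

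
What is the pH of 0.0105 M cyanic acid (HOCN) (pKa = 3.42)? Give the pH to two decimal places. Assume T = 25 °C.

HOCN ⇌ OCN- + H+
Ka = 10^(−3.42) = 3.80 × 10^-4
Let x = [H+] at equilibrium. Ka = x²/(0.0105 − x).
x is not negligible relative to C₀; solve x² + 0.00038·x − 3.99e-06 = 0.
x = [−0.00038 + √(0.00038² + 1.6e-05)]/2 = 1.82 × 10^-3 M
pH = −log[H+] = −log(1.82 × 10^-3) = 2.74

pH = 2.74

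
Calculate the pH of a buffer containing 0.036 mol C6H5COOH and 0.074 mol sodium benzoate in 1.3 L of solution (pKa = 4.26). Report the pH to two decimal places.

Using pH = pKa + log([base]/[acid]) with [base]/[acid] = 0.074/0.036:
pH = 4.26 + (+0.313) = 4.57

pH = 4.57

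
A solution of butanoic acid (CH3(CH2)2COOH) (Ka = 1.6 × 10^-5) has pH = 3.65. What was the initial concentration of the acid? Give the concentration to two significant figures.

[H+] = 10^(-3.65) = 2.24 × 10^-4 M = x
Ka = x²/(C₀ − x) ⇒ C₀ = x + x²/Ka
C₀ = 2.24 × 10^-4 + (2.24 × 10^-4)²/(1.6 × 10^-5) = 3.36 × 10^-3 M

C₀ = 3.4 × 10^-3 M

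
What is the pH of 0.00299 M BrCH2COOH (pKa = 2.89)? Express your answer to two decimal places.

pH = 2.85

BrCH2COOH ⇌ BrCH2COO- + H+
Ka = 10^(−2.89) = 1.29 × 10^-3
Ka = [H+]²/(0.00299 − [H+]) = 1.29 × 10^-3
Here C₀/Ka ≈ 2.32, so the small-[H+] approximation fails. Use the quadratic:
[H+] = (−Ka + √(Ka² + 4·Ka·C₀))/2 = 1.42 × 10^-3 M
pH = −log[H+] = −log(1.42 × 10^-3) = 2.85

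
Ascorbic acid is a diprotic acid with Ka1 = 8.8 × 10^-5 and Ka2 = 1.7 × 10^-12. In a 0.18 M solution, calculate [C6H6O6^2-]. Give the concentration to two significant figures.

First ionization gives [H+] ≈ [HC6H6O6-] = 3.98 × 10^-3 M.
Second step: Ka2 = [H+][C6H6O6^2-]/[HC6H6O6-] ≈ [C6H6O6^2-] (since [H+] ≈ [HC6H6O6-]).
So [C6H6O6^2-] ≈ Ka2.

1.7 × 10^-12 M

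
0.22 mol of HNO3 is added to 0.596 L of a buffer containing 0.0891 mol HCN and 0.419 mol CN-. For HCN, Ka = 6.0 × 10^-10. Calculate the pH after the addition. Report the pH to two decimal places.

pH = 9.03

Added H+ converts CN- to HCN: HCN → 0.309 mol, CN- → 0.199 mol.
pKa = −log(6.0 × 10^-10) = 9.222
pH = pKa + log(n_CN-/n_HCN) = 9.222 + log(0.199/0.309) = 9.222 + (-0.191)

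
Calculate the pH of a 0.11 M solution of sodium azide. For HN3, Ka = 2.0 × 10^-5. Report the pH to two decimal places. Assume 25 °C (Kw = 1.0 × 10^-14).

N3- is the conjugate base of the weak acid HN3.
Kb = Kw/Ka = 1.0×10^-14 / 2.0 × 10^-5 = 5.00 × 10^-10
From the ICE table, Kb = [OH-]²/(0.11 − [OH-]) = 5.00 × 10^-10.
Since Kb ≪ C₀, [OH-] ≈ √(Kb·C₀) = 7.42 × 10^-6 M.
pOH = 5.13, so pH = 14.00 − pOH = 8.87

pH = 8.87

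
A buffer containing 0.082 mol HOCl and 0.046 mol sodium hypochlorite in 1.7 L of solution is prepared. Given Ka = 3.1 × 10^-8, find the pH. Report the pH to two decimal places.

pH = 7.26

pKa = −log(3.1 × 10^-8) = 7.509
pH = pKa + log([A⁻]/[HA]) = 7.509 + log(0.046/0.082)
pH = 7.509 + (-0.251) = 7.26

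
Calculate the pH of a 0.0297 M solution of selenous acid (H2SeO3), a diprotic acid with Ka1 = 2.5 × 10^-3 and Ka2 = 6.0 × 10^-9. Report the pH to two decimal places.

pH = 2.13

Since Ka1 ≫ Ka2, the first ionization dominates [H+].
Ka1 = x²/(0.0297 − x) = 2.5 × 10^-3
Solving the quadratic: x = (−Ka1 + √(Ka1² + 4·Ka1·C₀))/2 = 7.46 × 10^-3 M
pH = −log(7.46 × 10^-3) = 2.13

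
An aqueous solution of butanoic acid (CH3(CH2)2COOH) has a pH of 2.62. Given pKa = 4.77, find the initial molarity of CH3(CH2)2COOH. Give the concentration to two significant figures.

C₀ = 3.4 × 10^-1 M

[H+] = 10^(-2.62) = 2.40 × 10^-3 M = x
Ka = 10^(−4.77) = 1.70 × 10^-5
Ka = x²/(C₀ − x) ⇒ C₀ = x + x²/Ka
C₀ = 2.40 × 10^-3 + (2.40 × 10^-3)²/(1.70 × 10^-5) = 3.41 × 10^-1 M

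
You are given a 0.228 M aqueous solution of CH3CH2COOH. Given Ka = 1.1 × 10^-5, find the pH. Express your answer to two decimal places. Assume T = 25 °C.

pH = 2.80

CH3CH2COOH ⇌ CH3CH2COO- + H+
From the ICE table, Ka = x²/(0.228 − x) = 1.1 × 10^-5.
Assume x ≪ 0.228: x ≈ √(1.1 × 10^-5 × 0.228) = 1.58 × 10^-3 M
(x/C₀ = 0.69% < 5%, so the approximation holds.)
pH = −log(1.58 × 10^-3) = 2.80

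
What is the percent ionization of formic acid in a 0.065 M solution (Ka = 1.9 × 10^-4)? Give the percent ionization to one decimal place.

5.3%

HCOOH ⇌ HCOO- + H+; let x = [H+] at equilibrium.
Ka = x²/(C₀ − x); solving the quadratic gives x = 3.42 × 10^-3 M.
Fraction ionized = 3.42 × 10^-3 / 0.065 = 0.0526 → 5.3%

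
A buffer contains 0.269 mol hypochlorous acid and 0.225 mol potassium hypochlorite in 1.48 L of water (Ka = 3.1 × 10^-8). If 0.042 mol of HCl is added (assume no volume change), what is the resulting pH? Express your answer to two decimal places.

pH = 7.28

After neutralization: n(HOCl) = 0.311 mol, n(OCl-) = 0.183 mol.
pKa = −log(3.1 × 10^-8) = 7.509
Henderson–Hasselbalch with mole ratio 0.183/0.311: pH = 7.509 + (-0.230)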